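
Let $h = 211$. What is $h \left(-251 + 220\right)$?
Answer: $-6541$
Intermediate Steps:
$h \left(-251 + 220\right) = 211 \left(-251 + 220\right) = 211 \left(-31\right) = -6541$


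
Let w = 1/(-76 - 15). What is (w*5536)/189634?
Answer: -2768/8628347 ≈ -0.00032080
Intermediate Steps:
w = -1/91 (w = 1/(-91) = -1/91 ≈ -0.010989)
(w*5536)/189634 = -1/91*5536/189634 = -5536/91*1/189634 = -2768/8628347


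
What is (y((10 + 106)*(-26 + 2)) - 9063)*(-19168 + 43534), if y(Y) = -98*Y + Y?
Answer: 6359160510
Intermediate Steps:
y(Y) = -97*Y
(y((10 + 106)*(-26 + 2)) - 9063)*(-19168 + 43534) = (-97*(10 + 106)*(-26 + 2) - 9063)*(-19168 + 43534) = (-11252*(-24) - 9063)*24366 = (-97*(-2784) - 9063)*24366 = (270048 - 9063)*24366 = 260985*24366 = 6359160510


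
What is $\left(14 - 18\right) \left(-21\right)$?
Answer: $84$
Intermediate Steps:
$\left(14 - 18\right) \left(-21\right) = \left(-4\right) \left(-21\right) = 84$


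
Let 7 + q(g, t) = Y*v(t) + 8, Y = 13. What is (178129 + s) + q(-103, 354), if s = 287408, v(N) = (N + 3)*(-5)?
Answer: 442333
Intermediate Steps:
v(N) = -15 - 5*N (v(N) = (3 + N)*(-5) = -15 - 5*N)
q(g, t) = -194 - 65*t (q(g, t) = -7 + (13*(-15 - 5*t) + 8) = -7 + ((-195 - 65*t) + 8) = -7 + (-187 - 65*t) = -194 - 65*t)
(178129 + s) + q(-103, 354) = (178129 + 287408) + (-194 - 65*354) = 465537 + (-194 - 23010) = 465537 - 23204 = 442333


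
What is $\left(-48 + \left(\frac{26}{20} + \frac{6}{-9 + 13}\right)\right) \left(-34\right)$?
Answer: $\frac{7684}{5} \approx 1536.8$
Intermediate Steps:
$\left(-48 + \left(\frac{26}{20} + \frac{6}{-9 + 13}\right)\right) \left(-34\right) = \left(-48 + \left(26 \cdot \frac{1}{20} + \frac{6}{4}\right)\right) \left(-34\right) = \left(-48 + \left(\frac{13}{10} + 6 \cdot \frac{1}{4}\right)\right) \left(-34\right) = \left(-48 + \left(\frac{13}{10} + \frac{3}{2}\right)\right) \left(-34\right) = \left(-48 + \frac{14}{5}\right) \left(-34\right) = \left(- \frac{226}{5}\right) \left(-34\right) = \frac{7684}{5}$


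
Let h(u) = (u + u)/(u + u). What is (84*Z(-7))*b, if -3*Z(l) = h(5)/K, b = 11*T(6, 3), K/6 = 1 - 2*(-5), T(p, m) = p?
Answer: -28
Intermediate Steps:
h(u) = 1 (h(u) = (2*u)/((2*u)) = (2*u)*(1/(2*u)) = 1)
K = 66 (K = 6*(1 - 2*(-5)) = 6*(1 + 10) = 6*11 = 66)
b = 66 (b = 11*6 = 66)
Z(l) = -1/198 (Z(l) = -1/(3*66) = -⅓*1/66 = -1/198)
(84*Z(-7))*b = (84*(-1/198))*66 = -14/33*66 = -28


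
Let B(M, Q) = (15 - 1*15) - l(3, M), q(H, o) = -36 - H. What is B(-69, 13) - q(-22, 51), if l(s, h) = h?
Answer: 83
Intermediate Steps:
B(M, Q) = -M (B(M, Q) = (15 - 1*15) - M = (15 - 15) - M = 0 - M = -M)
B(-69, 13) - q(-22, 51) = -1*(-69) - (-36 - 1*(-22)) = 69 - (-36 + 22) = 69 - 1*(-14) = 69 + 14 = 83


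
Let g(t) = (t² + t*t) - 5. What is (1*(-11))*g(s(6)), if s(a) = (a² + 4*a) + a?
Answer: -95777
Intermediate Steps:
s(a) = a² + 5*a
g(t) = -5 + 2*t² (g(t) = (t² + t²) - 5 = 2*t² - 5 = -5 + 2*t²)
(1*(-11))*g(s(6)) = (1*(-11))*(-5 + 2*(6*(5 + 6))²) = -11*(-5 + 2*(6*11)²) = -11*(-5 + 2*66²) = -11*(-5 + 2*4356) = -11*(-5 + 8712) = -11*8707 = -95777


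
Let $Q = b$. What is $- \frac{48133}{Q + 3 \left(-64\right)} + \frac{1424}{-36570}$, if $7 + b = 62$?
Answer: $\frac{880014361}{2505045} \approx 351.3$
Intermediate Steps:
$b = 55$ ($b = -7 + 62 = 55$)
$Q = 55$
$- \frac{48133}{Q + 3 \left(-64\right)} + \frac{1424}{-36570} = - \frac{48133}{55 + 3 \left(-64\right)} + \frac{1424}{-36570} = - \frac{48133}{55 - 192} + 1424 \left(- \frac{1}{36570}\right) = - \frac{48133}{-137} - \frac{712}{18285} = \left(-48133\right) \left(- \frac{1}{137}\right) - \frac{712}{18285} = \frac{48133}{137} - \frac{712}{18285} = \frac{880014361}{2505045}$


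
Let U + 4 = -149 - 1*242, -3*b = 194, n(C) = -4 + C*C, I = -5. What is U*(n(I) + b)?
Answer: 51745/3 ≈ 17248.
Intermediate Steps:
n(C) = -4 + C²
b = -194/3 (b = -⅓*194 = -194/3 ≈ -64.667)
U = -395 (U = -4 + (-149 - 1*242) = -4 + (-149 - 242) = -4 - 391 = -395)
U*(n(I) + b) = -395*((-4 + (-5)²) - 194/3) = -395*((-4 + 25) - 194/3) = -395*(21 - 194/3) = -395*(-131/3) = 51745/3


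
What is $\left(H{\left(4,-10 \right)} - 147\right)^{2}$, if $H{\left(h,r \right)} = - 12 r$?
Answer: $729$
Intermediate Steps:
$\left(H{\left(4,-10 \right)} - 147\right)^{2} = \left(\left(-12\right) \left(-10\right) - 147\right)^{2} = \left(120 - 147\right)^{2} = \left(-27\right)^{2} = 729$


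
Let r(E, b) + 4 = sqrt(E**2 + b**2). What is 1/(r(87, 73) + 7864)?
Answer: 3930/30883351 - sqrt(12898)/61766702 ≈ 0.00012541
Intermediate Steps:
r(E, b) = -4 + sqrt(E**2 + b**2)
1/(r(87, 73) + 7864) = 1/((-4 + sqrt(87**2 + 73**2)) + 7864) = 1/((-4 + sqrt(7569 + 5329)) + 7864) = 1/((-4 + sqrt(12898)) + 7864) = 1/(7860 + sqrt(12898))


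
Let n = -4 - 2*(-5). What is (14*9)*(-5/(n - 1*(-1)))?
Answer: -90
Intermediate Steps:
n = 6 (n = -4 + 10 = 6)
(14*9)*(-5/(n - 1*(-1))) = (14*9)*(-5/(6 - 1*(-1))) = 126*(-5/(6 + 1)) = 126*(-5/7) = -90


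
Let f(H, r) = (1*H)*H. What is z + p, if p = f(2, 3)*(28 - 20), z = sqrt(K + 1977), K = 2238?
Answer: 32 + sqrt(4215) ≈ 96.923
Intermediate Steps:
f(H, r) = H**2 (f(H, r) = H*H = H**2)
z = sqrt(4215) (z = sqrt(2238 + 1977) = sqrt(4215) ≈ 64.923)
p = 32 (p = 2**2*(28 - 20) = 4*8 = 32)
z + p = sqrt(4215) + 32 = 32 + sqrt(4215)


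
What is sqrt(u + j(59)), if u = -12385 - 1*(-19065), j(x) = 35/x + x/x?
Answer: sqrt(23258626)/59 ≈ 81.741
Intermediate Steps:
j(x) = 1 + 35/x (j(x) = 35/x + 1 = 1 + 35/x)
u = 6680 (u = -12385 + 19065 = 6680)
sqrt(u + j(59)) = sqrt(6680 + (35 + 59)/59) = sqrt(6680 + (1/59)*94) = sqrt(6680 + 94/59) = sqrt(394214/59) = sqrt(23258626)/59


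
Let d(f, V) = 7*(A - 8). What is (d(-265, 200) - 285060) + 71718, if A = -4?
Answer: -213426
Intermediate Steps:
d(f, V) = -84 (d(f, V) = 7*(-4 - 8) = 7*(-12) = -84)
(d(-265, 200) - 285060) + 71718 = (-84 - 285060) + 71718 = -285144 + 71718 = -213426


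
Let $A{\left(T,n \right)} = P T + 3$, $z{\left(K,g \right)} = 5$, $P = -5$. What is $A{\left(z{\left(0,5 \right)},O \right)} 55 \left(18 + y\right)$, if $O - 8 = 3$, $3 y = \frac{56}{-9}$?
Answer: $- \frac{520300}{27} \approx -19270.0$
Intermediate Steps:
$y = - \frac{56}{27}$ ($y = \frac{56 \frac{1}{-9}}{3} = \frac{56 \left(- \frac{1}{9}\right)}{3} = \frac{1}{3} \left(- \frac{56}{9}\right) = - \frac{56}{27} \approx -2.0741$)
$O = 11$ ($O = 8 + 3 = 11$)
$A{\left(T,n \right)} = 3 - 5 T$ ($A{\left(T,n \right)} = - 5 T + 3 = 3 - 5 T$)
$A{\left(z{\left(0,5 \right)},O \right)} 55 \left(18 + y\right) = \left(3 - 25\right) 55 \left(18 - \frac{56}{27}\right) = \left(3 - 25\right) 55 \cdot \frac{430}{27} = \left(-22\right) \frac{23650}{27} = - \frac{520300}{27}$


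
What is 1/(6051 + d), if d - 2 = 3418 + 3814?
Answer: 1/13285 ≈ 7.5273e-5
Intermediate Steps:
d = 7234 (d = 2 + (3418 + 3814) = 2 + 7232 = 7234)
1/(6051 + d) = 1/(6051 + 7234) = 1/13285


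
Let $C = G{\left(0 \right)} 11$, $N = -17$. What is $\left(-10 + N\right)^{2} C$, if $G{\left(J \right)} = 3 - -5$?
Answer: $64152$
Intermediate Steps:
$G{\left(J \right)} = 8$ ($G{\left(J \right)} = 3 + 5 = 8$)
$C = 88$ ($C = 8 \cdot 11 = 88$)
$\left(-10 + N\right)^{2} C = \left(-10 - 17\right)^{2} \cdot 88 = \left(-27\right)^{2} \cdot 88 = 729 \cdot 88 = 64152$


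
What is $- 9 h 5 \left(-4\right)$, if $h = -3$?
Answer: $-540$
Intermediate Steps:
$- 9 h 5 \left(-4\right) = - 9 \left(-3\right) 5 \left(-4\right) = - 9 \left(\left(-15\right) \left(-4\right)\right) = \left(-9\right) 60 = -540$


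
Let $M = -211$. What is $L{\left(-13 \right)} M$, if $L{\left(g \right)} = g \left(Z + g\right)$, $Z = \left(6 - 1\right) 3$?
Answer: $5486$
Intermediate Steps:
$Z = 15$ ($Z = 5 \cdot 3 = 15$)
$L{\left(g \right)} = g \left(15 + g\right)$
$L{\left(-13 \right)} M = - 13 \left(15 - 13\right) \left(-211\right) = \left(-13\right) 2 \left(-211\right) = \left(-26\right) \left(-211\right) = 5486$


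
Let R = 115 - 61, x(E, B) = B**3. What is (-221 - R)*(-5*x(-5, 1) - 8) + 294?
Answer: 3869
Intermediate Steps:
R = 54
(-221 - R)*(-5*x(-5, 1) - 8) + 294 = (-221 - 1*54)*(-5*1**3 - 8) + 294 = (-221 - 54)*(-5*1 - 8) + 294 = -275*(-5 - 8) + 294 = -275*(-13) + 294 = 3575 + 294 = 3869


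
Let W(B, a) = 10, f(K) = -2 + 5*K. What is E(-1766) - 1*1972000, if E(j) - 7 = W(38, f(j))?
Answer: -1971983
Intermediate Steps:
E(j) = 17 (E(j) = 7 + 10 = 17)
E(-1766) - 1*1972000 = 17 - 1*1972000 = 17 - 1972000 = -1971983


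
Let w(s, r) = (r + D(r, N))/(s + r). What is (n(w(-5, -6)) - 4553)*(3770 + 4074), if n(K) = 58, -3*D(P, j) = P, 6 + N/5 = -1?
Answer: -35258780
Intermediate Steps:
N = -35 (N = -30 + 5*(-1) = -30 - 5 = -35)
D(P, j) = -P/3
w(s, r) = 2*r/(3*(r + s)) (w(s, r) = (r - r/3)/(s + r) = (2*r/3)/(r + s) = 2*r/(3*(r + s)))
(n(w(-5, -6)) - 4553)*(3770 + 4074) = (58 - 4553)*(3770 + 4074) = -4495*7844 = -35258780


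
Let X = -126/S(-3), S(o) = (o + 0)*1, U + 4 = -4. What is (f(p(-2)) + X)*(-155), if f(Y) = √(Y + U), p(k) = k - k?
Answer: -6510 - 310*I*√2 ≈ -6510.0 - 438.41*I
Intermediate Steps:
U = -8 (U = -4 - 4 = -8)
S(o) = o (S(o) = o*1 = o)
p(k) = 0
f(Y) = √(-8 + Y) (f(Y) = √(Y - 8) = √(-8 + Y))
X = 42 (X = -126/(-3) = -126*(-⅓) = 42)
(f(p(-2)) + X)*(-155) = (√(-8 + 0) + 42)*(-155) = (√(-8) + 42)*(-155) = (2*I*√2 + 42)*(-155) = (42 + 2*I*√2)*(-155) = -6510 - 310*I*√2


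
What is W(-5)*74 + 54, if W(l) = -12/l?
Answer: 1158/5 ≈ 231.60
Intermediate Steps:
W(-5)*74 + 54 = -12/(-5)*74 + 54 = -12*(-⅕)*74 + 54 = (12/5)*74 + 54 = 888/5 + 54 = 1158/5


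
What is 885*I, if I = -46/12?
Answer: -6785/2 ≈ -3392.5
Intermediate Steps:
I = -23/6 (I = -46*1/12 = -23/6 ≈ -3.8333)
885*I = 885*(-23/6) = -6785/2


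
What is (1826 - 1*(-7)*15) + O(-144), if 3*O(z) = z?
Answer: 1883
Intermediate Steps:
O(z) = z/3
(1826 - 1*(-7)*15) + O(-144) = (1826 - 1*(-7)*15) + (⅓)*(-144) = (1826 - (-7)*15) - 48 = (1826 - 1*(-105)) - 48 = (1826 + 105) - 48 = 1931 - 48 = 1883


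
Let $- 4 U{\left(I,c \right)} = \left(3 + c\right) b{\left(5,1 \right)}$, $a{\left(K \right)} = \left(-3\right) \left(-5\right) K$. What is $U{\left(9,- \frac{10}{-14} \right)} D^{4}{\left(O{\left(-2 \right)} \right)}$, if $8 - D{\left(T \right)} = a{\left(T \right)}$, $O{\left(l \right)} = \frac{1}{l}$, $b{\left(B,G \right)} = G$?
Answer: $- \frac{12005773}{224} \approx -53597.0$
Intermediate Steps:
$a{\left(K \right)} = 15 K$
$U{\left(I,c \right)} = - \frac{3}{4} - \frac{c}{4}$ ($U{\left(I,c \right)} = - \frac{\left(3 + c\right) 1}{4} = - \frac{3 + c}{4} = - \frac{3}{4} - \frac{c}{4}$)
$D{\left(T \right)} = 8 - 15 T$
$U{\left(9,- \frac{10}{-14} \right)} D^{4}{\left(O{\left(-2 \right)} \right)} = \left(- \frac{3}{4} - \frac{\left(-10\right) \frac{1}{-14}}{4}\right) \left(8 - \frac{15}{-2}\right)^{4} = \left(- \frac{3}{4} - \frac{\left(-10\right) \left(- \frac{1}{14}\right)}{4}\right) \left(8 - - \frac{15}{2}\right)^{4} = \left(- \frac{3}{4} - \frac{5}{28}\right) \left(8 + \frac{15}{2}\right)^{4} = \left(- \frac{3}{4} - \frac{5}{28}\right) \left(\frac{31}{2}\right)^{4} = \left(- \frac{13}{14}\right) \frac{923521}{16} = - \frac{12005773}{224}$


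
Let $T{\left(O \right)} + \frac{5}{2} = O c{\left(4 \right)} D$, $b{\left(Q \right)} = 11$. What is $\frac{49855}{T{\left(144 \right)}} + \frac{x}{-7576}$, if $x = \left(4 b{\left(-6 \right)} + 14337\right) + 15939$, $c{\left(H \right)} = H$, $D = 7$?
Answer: $\frac{63881760}{7631873} \approx 8.3704$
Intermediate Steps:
$T{\left(O \right)} = - \frac{5}{2} + 28 O$ ($T{\left(O \right)} = - \frac{5}{2} + O 4 \cdot 7 = - \frac{5}{2} + 4 O 7 = - \frac{5}{2} + 28 O$)
$x = 30320$ ($x = \left(4 \cdot 11 + 14337\right) + 15939 = \left(44 + 14337\right) + 15939 = 14381 + 15939 = 30320$)
$\frac{49855}{T{\left(144 \right)}} + \frac{x}{-7576} = \frac{49855}{- \frac{5}{2} + 28 \cdot 144} + \frac{30320}{-7576} = \frac{49855}{- \frac{5}{2} + 4032} + 30320 \left(- \frac{1}{7576}\right) = \frac{49855}{\frac{8059}{2}} - \frac{3790}{947} = 49855 \cdot \frac{2}{8059} - \frac{3790}{947} = \frac{99710}{8059} - \frac{3790}{947} = \frac{63881760}{7631873}$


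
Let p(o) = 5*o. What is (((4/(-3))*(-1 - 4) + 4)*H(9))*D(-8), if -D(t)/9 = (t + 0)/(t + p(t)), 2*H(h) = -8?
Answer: 64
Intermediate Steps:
H(h) = -4 (H(h) = (1/2)*(-8) = -4)
D(t) = -3/2 (D(t) = -9*(t + 0)/(t + 5*t) = -9*t/(6*t) = -9*t*1/(6*t) = -9*1/6 = -3/2)
(((4/(-3))*(-1 - 4) + 4)*H(9))*D(-8) = (((4/(-3))*(-1 - 4) + 4)*(-4))*(-3/2) = (((4*(-1/3))*(-5) + 4)*(-4))*(-3/2) = ((-4/3*(-5) + 4)*(-4))*(-3/2) = ((20/3 + 4)*(-4))*(-3/2) = ((32/3)*(-4))*(-3/2) = -128/3*(-3/2) = 64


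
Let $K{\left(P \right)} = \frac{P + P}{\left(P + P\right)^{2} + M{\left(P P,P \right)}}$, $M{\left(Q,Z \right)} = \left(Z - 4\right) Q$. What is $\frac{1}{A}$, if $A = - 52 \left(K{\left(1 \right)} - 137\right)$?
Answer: $\frac{1}{7020} \approx 0.00014245$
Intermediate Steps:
$M{\left(Q,Z \right)} = Q \left(-4 + Z\right)$ ($M{\left(Q,Z \right)} = \left(-4 + Z\right) Q = Q \left(-4 + Z\right)$)
$K{\left(P \right)} = \frac{2 P}{4 P^{2} + P^{2} \left(-4 + P\right)}$ ($K{\left(P \right)} = \frac{P + P}{\left(P + P\right)^{2} + P P \left(-4 + P\right)} = \frac{2 P}{\left(2 P\right)^{2} + P^{2} \left(-4 + P\right)} = \frac{2 P}{4 P^{2} + P^{2} \left(-4 + P\right)}$)
$A = 7020$ ($A = - 52 \left(2 \cdot 1^{-2} - 137\right) = - 52 \left(2 \cdot 1 - 137\right) = - 52 \left(2 - 137\right) = \left(-52\right) \left(-135\right) = 7020$)
$\frac{1}{A} = \frac{1}{7020}$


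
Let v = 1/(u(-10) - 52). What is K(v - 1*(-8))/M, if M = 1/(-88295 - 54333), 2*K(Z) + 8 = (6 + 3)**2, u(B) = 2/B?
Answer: -5205922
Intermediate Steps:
v = -5/261 (v = 1/(2/(-10) - 52) = 1/(2*(-1/10) - 52) = 1/(-1/5 - 52) = 1/(-261/5) = -5/261 ≈ -0.019157)
K(Z) = 73/2 (K(Z) = -4 + (6 + 3)**2/2 = -4 + (1/2)*9**2 = -4 + (1/2)*81 = -4 + 81/2 = 73/2)
M = -1/142628 (M = 1/(-142628) = -1/142628 ≈ -7.0112e-6)
K(v - 1*(-8))/M = 73/(2*(-1/142628)) = (73/2)*(-142628) = -5205922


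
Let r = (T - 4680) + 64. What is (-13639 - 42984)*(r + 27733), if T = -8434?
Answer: -831395509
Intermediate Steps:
r = -13050 (r = (-8434 - 4680) + 64 = -13114 + 64 = -13050)
(-13639 - 42984)*(r + 27733) = (-13639 - 42984)*(-13050 + 27733) = -56623*14683 = -831395509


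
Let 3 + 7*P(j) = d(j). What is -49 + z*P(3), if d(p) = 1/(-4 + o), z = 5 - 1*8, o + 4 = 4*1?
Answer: -1333/28 ≈ -47.607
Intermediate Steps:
o = 0 (o = -4 + 4*1 = -4 + 4 = 0)
z = -3 (z = 5 - 8 = -3)
d(p) = -1/4 (d(p) = 1/(-4 + 0) = 1/(-4) = -1/4)
P(j) = -13/28 (P(j) = -3/7 + (1/7)*(-1/4) = -3/7 - 1/28 = -13/28)
-49 + z*P(3) = -49 - 3*(-13/28) = -49 + 39/28 = -1333/28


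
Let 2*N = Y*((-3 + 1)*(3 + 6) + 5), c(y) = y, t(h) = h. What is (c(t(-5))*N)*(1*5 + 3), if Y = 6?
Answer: 1560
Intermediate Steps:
N = -39 (N = (6*((-3 + 1)*(3 + 6) + 5))/2 = (6*(-2*9 + 5))/2 = (6*(-18 + 5))/2 = (6*(-13))/2 = (½)*(-78) = -39)
(c(t(-5))*N)*(1*5 + 3) = (-5*(-39))*(1*5 + 3) = 195*(5 + 3) = 195*8 = 1560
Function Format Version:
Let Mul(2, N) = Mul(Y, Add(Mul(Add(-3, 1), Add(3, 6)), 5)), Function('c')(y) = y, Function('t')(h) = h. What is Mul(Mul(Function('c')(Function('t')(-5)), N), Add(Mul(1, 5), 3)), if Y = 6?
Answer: 1560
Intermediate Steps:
N = -39 (N = Mul(Rational(1, 2), Mul(6, Add(Mul(Add(-3, 1), Add(3, 6)), 5))) = Mul(Rational(1, 2), Mul(6, Add(Mul(-2, 9), 5))) = Mul(Rational(1, 2), Mul(6, Add(-18, 5))) = Mul(Rational(1, 2), Mul(6, -13)) = Mul(Rational(1, 2), -78) = -39)
Mul(Mul(Function('c')(Function('t')(-5)), N), Add(Mul(1, 5), 3)) = Mul(Mul(-5, -39), Add(Mul(1, 5), 3)) = Mul(195, Add(5, 3)) = Mul(195, 8) = 1560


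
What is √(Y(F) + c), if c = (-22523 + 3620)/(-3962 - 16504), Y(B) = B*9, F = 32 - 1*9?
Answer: √1075188890/2274 ≈ 14.420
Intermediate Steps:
F = 23 (F = 32 - 9 = 23)
Y(B) = 9*B
c = 6301/6822 (c = -18903/(-20466) = -18903*(-1/20466) = 6301/6822 ≈ 0.92363)
√(Y(F) + c) = √(9*23 + 6301/6822) = √(207 + 6301/6822) = √(1418455/6822) = √1075188890/2274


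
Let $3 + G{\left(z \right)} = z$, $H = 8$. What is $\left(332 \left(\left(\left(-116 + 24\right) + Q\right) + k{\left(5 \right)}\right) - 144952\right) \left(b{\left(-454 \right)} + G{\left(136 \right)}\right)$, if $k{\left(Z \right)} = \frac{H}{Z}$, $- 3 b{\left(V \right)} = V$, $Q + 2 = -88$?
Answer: $- \frac{291221024}{5} \approx -5.8244 \cdot 10^{7}$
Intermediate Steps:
$Q = -90$ ($Q = -2 - 88 = -90$)
$G{\left(z \right)} = -3 + z$
$b{\left(V \right)} = - \frac{V}{3}$
$k{\left(Z \right)} = \frac{8}{Z}$
$\left(332 \left(\left(\left(-116 + 24\right) + Q\right) + k{\left(5 \right)}\right) - 144952\right) \left(b{\left(-454 \right)} + G{\left(136 \right)}\right) = \left(332 \left(\left(\left(-116 + 24\right) - 90\right) + \frac{8}{5}\right) - 144952\right) \left(\left(- \frac{1}{3}\right) \left(-454\right) + \left(-3 + 136\right)\right) = \left(332 \left(\left(-92 - 90\right) + 8 \cdot \frac{1}{5}\right) - 144952\right) \left(\frac{454}{3} + 133\right) = \left(332 \left(-182 + \frac{8}{5}\right) - 144952\right) \frac{853}{3} = \left(332 \left(- \frac{902}{5}\right) - 144952\right) \frac{853}{3} = \left(- \frac{299464}{5} - 144952\right) \frac{853}{3} = \left(- \frac{1024224}{5}\right) \frac{853}{3} = - \frac{291221024}{5}$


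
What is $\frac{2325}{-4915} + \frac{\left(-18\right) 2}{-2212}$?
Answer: $- \frac{248298}{543599} \approx -0.45677$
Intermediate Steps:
$\frac{2325}{-4915} + \frac{\left(-18\right) 2}{-2212} = 2325 \left(- \frac{1}{4915}\right) - - \frac{9}{553} = - \frac{465}{983} + \frac{9}{553} = - \frac{248298}{543599}$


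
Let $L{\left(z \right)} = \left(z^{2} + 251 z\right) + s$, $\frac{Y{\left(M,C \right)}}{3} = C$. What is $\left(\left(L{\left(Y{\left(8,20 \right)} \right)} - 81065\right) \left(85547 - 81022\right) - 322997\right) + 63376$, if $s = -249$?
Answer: $-283768971$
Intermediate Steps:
$Y{\left(M,C \right)} = 3 C$
$L{\left(z \right)} = -249 + z^{2} + 251 z$ ($L{\left(z \right)} = \left(z^{2} + 251 z\right) - 249 = -249 + z^{2} + 251 z$)
$\left(\left(L{\left(Y{\left(8,20 \right)} \right)} - 81065\right) \left(85547 - 81022\right) - 322997\right) + 63376 = \left(\left(\left(-249 + \left(3 \cdot 20\right)^{2} + 251 \cdot 3 \cdot 20\right) - 81065\right) \left(85547 - 81022\right) - 322997\right) + 63376 = \left(\left(\left(-249 + 60^{2} + 251 \cdot 60\right) - 81065\right) 4525 - 322997\right) + 63376 = \left(\left(\left(-249 + 3600 + 15060\right) - 81065\right) 4525 - 322997\right) + 63376 = \left(\left(18411 - 81065\right) 4525 - 322997\right) + 63376 = \left(\left(-62654\right) 4525 - 322997\right) + 63376 = \left(-283509350 - 322997\right) + 63376 = -283832347 + 63376 = -283768971$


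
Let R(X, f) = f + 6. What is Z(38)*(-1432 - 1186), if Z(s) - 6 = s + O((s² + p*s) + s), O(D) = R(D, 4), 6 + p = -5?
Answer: -141372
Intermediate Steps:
p = -11 (p = -6 - 5 = -11)
R(X, f) = 6 + f
O(D) = 10 (O(D) = 6 + 4 = 10)
Z(s) = 16 + s (Z(s) = 6 + (s + 10) = 6 + (10 + s) = 16 + s)
Z(38)*(-1432 - 1186) = (16 + 38)*(-1432 - 1186) = 54*(-2618) = -141372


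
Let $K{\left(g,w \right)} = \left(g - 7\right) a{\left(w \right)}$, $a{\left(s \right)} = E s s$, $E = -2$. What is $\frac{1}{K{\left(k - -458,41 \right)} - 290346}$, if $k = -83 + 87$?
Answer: $- \frac{1}{1820056} \approx -5.4943 \cdot 10^{-7}$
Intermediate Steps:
$a{\left(s \right)} = - 2 s^{2}$ ($a{\left(s \right)} = - 2 s s = - 2 s^{2}$)
$k = 4$
$K{\left(g,w \right)} = - 2 w^{2} \left(-7 + g\right)$ ($K{\left(g,w \right)} = \left(g - 7\right) \left(- 2 w^{2}\right) = \left(-7 + g\right) \left(- 2 w^{2}\right) = - 2 w^{2} \left(-7 + g\right)$)
$\frac{1}{K{\left(k - -458,41 \right)} - 290346} = \frac{1}{2 \cdot 41^{2} \left(7 - \left(4 - -458\right)\right) - 290346} = \frac{1}{2 \cdot 1681 \left(7 - \left(4 + 458\right)\right) - 290346} = \frac{1}{2 \cdot 1681 \left(7 - 462\right) - 290346} = \frac{1}{2 \cdot 1681 \left(-455\right) - 290346} = \frac{1}{-1529710 - 290346} = \frac{1}{-1820056} = - \frac{1}{1820056}$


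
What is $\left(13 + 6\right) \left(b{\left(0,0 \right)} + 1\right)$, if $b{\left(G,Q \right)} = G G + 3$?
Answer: $76$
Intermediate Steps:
$b{\left(G,Q \right)} = 3 + G^{2}$ ($b{\left(G,Q \right)} = G^{2} + 3 = 3 + G^{2}$)
$\left(13 + 6\right) \left(b{\left(0,0 \right)} + 1\right) = \left(13 + 6\right) \left(\left(3 + 0^{2}\right) + 1\right) = 19 \left(\left(3 + 0\right) + 1\right) = 19 \left(3 + 1\right) = 19 \cdot 4 = 76$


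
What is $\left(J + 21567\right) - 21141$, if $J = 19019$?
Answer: $19445$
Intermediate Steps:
$\left(J + 21567\right) - 21141 = \left(19019 + 21567\right) - 21141 = 40586 - 21141 = 19445$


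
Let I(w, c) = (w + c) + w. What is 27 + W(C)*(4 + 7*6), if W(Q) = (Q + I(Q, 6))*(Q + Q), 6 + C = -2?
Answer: 13275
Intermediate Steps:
C = -8 (C = -6 - 2 = -8)
I(w, c) = c + 2*w (I(w, c) = (c + w) + w = c + 2*w)
W(Q) = 2*Q*(6 + 3*Q) (W(Q) = (Q + (6 + 2*Q))*(Q + Q) = (6 + 3*Q)*(2*Q) = 2*Q*(6 + 3*Q))
27 + W(C)*(4 + 7*6) = 27 + (6*(-8)*(2 - 8))*(4 + 7*6) = 27 + (6*(-8)*(-6))*(4 + 42) = 27 + 288*46 = 27 + 13248 = 13275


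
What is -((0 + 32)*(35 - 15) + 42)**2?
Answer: -465124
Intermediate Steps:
-((0 + 32)*(35 - 15) + 42)**2 = -(32*20 + 42)**2 = -(640 + 42)**2 = -1*682**2 = -1*465124 = -465124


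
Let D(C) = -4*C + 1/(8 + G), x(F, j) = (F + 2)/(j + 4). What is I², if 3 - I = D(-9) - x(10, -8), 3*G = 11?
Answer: 1595169/1225 ≈ 1302.2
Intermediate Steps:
G = 11/3 (G = (⅓)*11 = 11/3 ≈ 3.6667)
x(F, j) = (2 + F)/(4 + j)
D(C) = 3/35 - 4*C (D(C) = -4*C + 1/(8 + 11/3) = -4*C + 1/(35/3) = -4*C + 3/35 = 3/35 - 4*C)
I = -1263/35 (I = 3 - ((3/35 - 4*(-9)) - (2 + 10)/(4 - 8)) = 3 - ((3/35 + 36) - 12/(-4)) = 3 - (1263/35 - (-1)*12/4) = 3 - (1263/35 - 1*(-3)) = 3 - (1263/35 + 3) = 3 - 1*1368/35 = 3 - 1368/35 = -1263/35 ≈ -36.086)
I² = (-1263/35)² = 1595169/1225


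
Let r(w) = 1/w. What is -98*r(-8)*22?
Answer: 539/2 ≈ 269.50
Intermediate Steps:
-98*r(-8)*22 = -98/(-8)*22 = -98*(-1/8)*22 = (49/4)*22 = 539/2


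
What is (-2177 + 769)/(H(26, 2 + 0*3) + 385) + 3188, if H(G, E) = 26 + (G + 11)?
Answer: 22294/7 ≈ 3184.9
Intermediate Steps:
H(G, E) = 37 + G (H(G, E) = 26 + (11 + G) = 37 + G)
(-2177 + 769)/(H(26, 2 + 0*3) + 385) + 3188 = (-2177 + 769)/((37 + 26) + 385) + 3188 = -1408/(63 + 385) + 3188 = -1408/448 + 3188 = -1408*1/448 + 3188 = -22/7 + 3188 = 22294/7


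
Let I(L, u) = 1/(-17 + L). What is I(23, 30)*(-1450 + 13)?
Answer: -479/2 ≈ -239.50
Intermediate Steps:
I(23, 30)*(-1450 + 13) = (-1450 + 13)/(-17 + 23) = -1437/6 = (⅙)*(-1437) = -479/2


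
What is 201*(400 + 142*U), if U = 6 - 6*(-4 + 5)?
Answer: 80400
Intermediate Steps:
U = 0 (U = 6 - 6 = 0)
201*(400 + 142*U) = 201*(400 + 142*0) = 201*(400 + 0) = 201*400 = 80400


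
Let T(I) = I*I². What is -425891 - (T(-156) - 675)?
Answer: 3371200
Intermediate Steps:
T(I) = I³
-425891 - (T(-156) - 675) = -425891 - ((-156)³ - 675) = -425891 - (-3796416 - 675) = -425891 - 1*(-3797091) = -425891 + 3797091 = 3371200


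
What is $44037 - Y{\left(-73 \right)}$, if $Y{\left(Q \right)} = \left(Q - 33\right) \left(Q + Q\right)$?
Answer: $28561$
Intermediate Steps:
$Y{\left(Q \right)} = 2 Q \left(-33 + Q\right)$ ($Y{\left(Q \right)} = \left(-33 + Q\right) 2 Q = 2 Q \left(-33 + Q\right)$)
$44037 - Y{\left(-73 \right)} = 44037 - 2 \left(-73\right) \left(-33 - 73\right) = 44037 - 2 \left(-73\right) \left(-106\right) = 44037 - 15476 = 28561$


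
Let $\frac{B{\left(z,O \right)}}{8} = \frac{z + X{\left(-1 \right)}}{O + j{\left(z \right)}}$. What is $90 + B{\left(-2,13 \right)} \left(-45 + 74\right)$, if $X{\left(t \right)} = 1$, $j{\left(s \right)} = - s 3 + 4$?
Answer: $\frac{1838}{23} \approx 79.913$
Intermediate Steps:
$j{\left(s \right)} = 4 - 3 s$ ($j{\left(s \right)} = - 3 s + 4 = 4 - 3 s$)
$B{\left(z,O \right)} = \frac{8 \left(1 + z\right)}{4 + O - 3 z}$ ($B{\left(z,O \right)} = 8 \frac{z + 1}{O - \left(-4 + 3 z\right)} = 8 \frac{1 + z}{4 + O - 3 z} = \frac{8 \left(1 + z\right)}{4 + O - 3 z}$)
$90 + B{\left(-2,13 \right)} \left(-45 + 74\right) = 90 + \frac{8 \left(1 - 2\right)}{4 + 13 - -6} \left(-45 + 74\right) = 90 + 8 \frac{1}{4 + 13 + 6} \left(-1\right) 29 = 90 + 8 \cdot \frac{1}{23} \left(-1\right) 29 = 90 - \frac{232}{23} = \frac{1838}{23}$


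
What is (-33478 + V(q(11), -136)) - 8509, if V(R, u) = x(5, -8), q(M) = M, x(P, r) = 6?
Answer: -41981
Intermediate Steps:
V(R, u) = 6
(-33478 + V(q(11), -136)) - 8509 = (-33478 + 6) - 8509 = -33472 - 8509 = -41981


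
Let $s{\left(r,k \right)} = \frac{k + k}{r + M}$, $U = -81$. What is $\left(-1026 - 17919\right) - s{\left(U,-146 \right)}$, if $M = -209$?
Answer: $- \frac{2747171}{145} \approx -18946.0$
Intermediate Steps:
$s{\left(r,k \right)} = \frac{2 k}{-209 + r}$ ($s{\left(r,k \right)} = \frac{k + k}{r - 209} = \frac{2 k}{-209 + r}$)
$\left(-1026 - 17919\right) - s{\left(U,-146 \right)} = \left(-1026 - 17919\right) - 2 \left(-146\right) \frac{1}{-209 - 81} = \left(-1026 - 17919\right) - 2 \left(-146\right) \frac{1}{-290} = -18945 - 2 \left(-146\right) \left(- \frac{1}{290}\right) = -18945 - \frac{146}{145} = - \frac{2747171}{145}$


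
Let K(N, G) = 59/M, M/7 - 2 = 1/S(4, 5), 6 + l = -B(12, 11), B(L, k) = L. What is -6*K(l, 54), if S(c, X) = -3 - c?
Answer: -354/13 ≈ -27.231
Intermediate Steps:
l = -18 (l = -6 - 1*12 = -6 - 12 = -18)
M = 13 (M = 14 + 7/(-3 - 1*4) = 14 + 7/(-3 - 4) = 14 + 7/(-7) = 14 + 7*(-⅐) = 14 - 1 = 13)
K(N, G) = 59/13
-6*K(l, 54) = -6*59/13 = -354/13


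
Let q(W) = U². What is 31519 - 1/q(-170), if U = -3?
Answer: 283670/9 ≈ 31519.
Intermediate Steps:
q(W) = 9 (q(W) = (-3)² = 9)
31519 - 1/q(-170) = 31519 - 1/9 = 31519 - 1*⅑ = 31519 - ⅑ = 283670/9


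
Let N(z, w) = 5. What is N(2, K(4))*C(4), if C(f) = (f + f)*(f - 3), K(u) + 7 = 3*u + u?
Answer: 40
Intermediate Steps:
K(u) = -7 + 4*u (K(u) = -7 + (3*u + u) = -7 + 4*u)
C(f) = 2*f*(-3 + f) (C(f) = (2*f)*(-3 + f) = 2*f*(-3 + f))
N(2, K(4))*C(4) = 5*(2*4*(-3 + 4)) = 5*(2*4*1) = 5*8 = 40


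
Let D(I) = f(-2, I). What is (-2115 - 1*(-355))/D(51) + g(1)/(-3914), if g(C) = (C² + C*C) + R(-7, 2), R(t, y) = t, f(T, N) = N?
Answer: -6888385/199614 ≈ -34.509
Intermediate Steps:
D(I) = I
g(C) = -7 + 2*C² (g(C) = (C² + C*C) - 7 = (C² + C²) - 7 = 2*C² - 7 = -7 + 2*C²)
(-2115 - 1*(-355))/D(51) + g(1)/(-3914) = (-2115 - 1*(-355))/51 + (-7 + 2*1²)/(-3914) = (-2115 + 355)*(1/51) + (-7 + 2*1)*(-1/3914) = -1760*1/51 + (-7 + 2)*(-1/3914) = -1760/51 - 5*(-1/3914) = -1760/51 + 5/3914 = -6888385/199614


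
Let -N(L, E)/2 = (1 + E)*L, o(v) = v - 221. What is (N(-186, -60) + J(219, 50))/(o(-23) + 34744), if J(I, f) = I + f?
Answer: -21679/34500 ≈ -0.62838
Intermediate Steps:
o(v) = -221 + v
N(L, E) = -2*L*(1 + E) (N(L, E) = -2*(1 + E)*L = -2*L*(1 + E))
(N(-186, -60) + J(219, 50))/(o(-23) + 34744) = (-2*(-186)*(1 - 60) + (219 + 50))/((-221 - 23) + 34744) = (-2*(-186)*(-59) + 269)/(-244 + 34744) = (-21948 + 269)/34500 = -21679*1/34500 = -21679/34500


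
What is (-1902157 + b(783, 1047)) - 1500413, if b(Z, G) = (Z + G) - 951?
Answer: -3401691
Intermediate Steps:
b(Z, G) = -951 + G + Z (b(Z, G) = (G + Z) - 951 = -951 + G + Z)
(-1902157 + b(783, 1047)) - 1500413 = (-1902157 + (-951 + 1047 + 783)) - 1500413 = (-1902157 + 879) - 1500413 = -1901278 - 1500413 = -3401691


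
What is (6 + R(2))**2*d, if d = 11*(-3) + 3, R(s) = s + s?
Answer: -3000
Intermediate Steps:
R(s) = 2*s
d = -30 (d = -33 + 3 = -30)
(6 + R(2))**2*d = (6 + 2*2)**2*(-30) = (6 + 4)**2*(-30) = 10**2*(-30) = 100*(-30) = -3000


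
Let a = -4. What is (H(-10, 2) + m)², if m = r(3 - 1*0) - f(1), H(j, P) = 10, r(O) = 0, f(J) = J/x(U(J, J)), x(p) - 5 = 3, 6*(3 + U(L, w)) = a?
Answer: 6241/64 ≈ 97.516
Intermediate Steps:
U(L, w) = -11/3 (U(L, w) = -3 + (⅙)*(-4) = -3 - ⅔ = -11/3)
x(p) = 8 (x(p) = 5 + 3 = 8)
f(J) = J/8
m = -⅛ (m = 0 - 1/8 = 0 - 1*⅛ = 0 - ⅛ = -⅛ ≈ -0.12500)
(H(-10, 2) + m)² = (10 - ⅛)² = (79/8)² = 6241/64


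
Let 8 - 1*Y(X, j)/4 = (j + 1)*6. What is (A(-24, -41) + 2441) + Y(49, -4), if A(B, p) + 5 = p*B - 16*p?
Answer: 4180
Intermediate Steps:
A(B, p) = -5 - 16*p + B*p (A(B, p) = -5 + (p*B - 16*p) = -5 + (B*p - 16*p) = -5 + (-16*p + B*p) = -5 - 16*p + B*p)
Y(X, j) = 8 - 24*j (Y(X, j) = 32 - 4*(j + 1)*6 = 32 - 4*(1 + j)*6 = 32 - 4*(6 + 6*j) = 32 + (-24 - 24*j) = 8 - 24*j)
(A(-24, -41) + 2441) + Y(49, -4) = ((-5 - 16*(-41) - 24*(-41)) + 2441) + (8 - 24*(-4)) = ((-5 + 656 + 984) + 2441) + (8 + 96) = (1635 + 2441) + 104 = 4076 + 104 = 4180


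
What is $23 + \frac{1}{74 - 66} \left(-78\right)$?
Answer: $\frac{53}{4} \approx 13.25$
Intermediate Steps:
$23 + \frac{1}{74 - 66} \left(-78\right) = 23 + \frac{1}{8} \left(-78\right) = 23 - \frac{39}{4} = \frac{53}{4}$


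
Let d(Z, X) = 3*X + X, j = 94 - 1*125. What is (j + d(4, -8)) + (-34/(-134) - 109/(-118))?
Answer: -488769/7906 ≈ -61.823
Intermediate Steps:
j = -31 (j = 94 - 125 = -31)
d(Z, X) = 4*X
(j + d(4, -8)) + (-34/(-134) - 109/(-118)) = (-31 + 4*(-8)) + (-34/(-134) - 109/(-118)) = (-31 - 32) + (-34*(-1/134) - 109*(-1/118)) = -63 + (17/67 + 109/118) = -63 + 9309/7906 = -488769/7906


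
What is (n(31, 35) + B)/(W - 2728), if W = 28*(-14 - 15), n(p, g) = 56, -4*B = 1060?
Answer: 209/3540 ≈ 0.059040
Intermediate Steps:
B = -265 (B = -¼*1060 = -265)
W = -812 (W = 28*(-29) = -812)
(n(31, 35) + B)/(W - 2728) = (56 - 265)/(-812 - 2728) = -209/(-3540) = -209*(-1/3540) = 209/3540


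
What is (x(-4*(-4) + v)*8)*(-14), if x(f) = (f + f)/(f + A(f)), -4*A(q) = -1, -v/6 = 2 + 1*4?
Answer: -17920/79 ≈ -226.84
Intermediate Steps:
v = -36 (v = -6*(2 + 1*4) = -6*(2 + 4) = -6*6 = -36)
A(q) = ¼ (A(q) = -¼*(-1) = ¼)
x(f) = 2*f/(¼ + f) (x(f) = (f + f)/(f + ¼) = (2*f)/(¼ + f) = 2*f/(¼ + f))
(x(-4*(-4) + v)*8)*(-14) = ((8*(-4*(-4) - 36)/(1 + 4*(-4*(-4) - 36)))*8)*(-14) = ((8*(16 - 36)/(1 + 4*(16 - 36)))*8)*(-14) = ((8*(-20)/(1 + 4*(-20)))*8)*(-14) = ((8*(-20)/(1 - 80))*8)*(-14) = ((8*(-20)/(-79))*8)*(-14) = ((8*(-20)*(-1/79))*8)*(-14) = ((160/79)*8)*(-14) = (1280/79)*(-14) = -17920/79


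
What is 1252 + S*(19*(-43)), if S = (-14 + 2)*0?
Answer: 1252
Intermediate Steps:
S = 0 (S = -12*0 = 0)
1252 + S*(19*(-43)) = 1252 + 0*(19*(-43)) = 1252 + 0*(-817) = 1252 + 0 = 1252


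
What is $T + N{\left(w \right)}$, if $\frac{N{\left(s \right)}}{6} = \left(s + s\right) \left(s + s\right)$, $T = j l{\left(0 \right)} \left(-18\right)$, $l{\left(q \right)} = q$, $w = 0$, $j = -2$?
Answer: $0$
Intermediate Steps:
$T = 0$ ($T = \left(-2\right) 0 \left(-18\right) = 0 \left(-18\right) = 0$)
$N{\left(s \right)} = 24 s^{2}$ ($N{\left(s \right)} = 6 \left(s + s\right) \left(s + s\right) = 6 \cdot 2 s 2 s = 6 \cdot 4 s^{2} = 24 s^{2}$)
$T + N{\left(w \right)} = 0 + 24 \cdot 0^{2} = 0 + 24 \cdot 0 = 0 + 0 = 0$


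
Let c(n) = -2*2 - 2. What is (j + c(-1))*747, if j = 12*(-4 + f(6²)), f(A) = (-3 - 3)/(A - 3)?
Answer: -461646/11 ≈ -41968.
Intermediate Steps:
f(A) = -6/(-3 + A)
j = -552/11 (j = 12*(-4 - 6/(-3 + 6²)) = 12*(-4 - 6/(-3 + 36)) = 12*(-4 - 6/33) = 12*(-4 - 6*1/33) = 12*(-4 - 2/11) = 12*(-46/11) = -552/11 ≈ -50.182)
c(n) = -6 (c(n) = -4 - 2 = -6)
(j + c(-1))*747 = (-552/11 - 6)*747 = -618/11*747 = -461646/11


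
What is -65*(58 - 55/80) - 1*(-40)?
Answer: -58965/16 ≈ -3685.3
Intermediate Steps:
-65*(58 - 55/80) - 1*(-40) = -65*(58 - 55*1/80) + 40 = -65*(58 - 11/16) + 40 = -65*917/16 + 40 = -59605/16 + 40 = -58965/16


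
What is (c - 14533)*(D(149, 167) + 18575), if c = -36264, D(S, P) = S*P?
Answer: -2207536026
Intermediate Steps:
D(S, P) = P*S
(c - 14533)*(D(149, 167) + 18575) = (-36264 - 14533)*(167*149 + 18575) = -50797*(24883 + 18575) = -50797*43458 = -2207536026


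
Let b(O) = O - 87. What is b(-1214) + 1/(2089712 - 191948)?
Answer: -2468990963/1897764 ≈ -1301.0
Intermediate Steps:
b(O) = -87 + O
b(-1214) + 1/(2089712 - 191948) = (-87 - 1214) + 1/(2089712 - 191948) = -1301 + 1/1897764 = -2468990963/1897764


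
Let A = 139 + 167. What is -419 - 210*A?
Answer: -64679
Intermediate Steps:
A = 306
-419 - 210*A = -419 - 210*306 = -419 - 64260 = -64679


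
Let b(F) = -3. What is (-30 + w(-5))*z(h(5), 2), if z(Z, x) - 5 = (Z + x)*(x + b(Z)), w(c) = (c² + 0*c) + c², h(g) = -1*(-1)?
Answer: 40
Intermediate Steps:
h(g) = 1
w(c) = 2*c² (w(c) = (c² + 0) + c² = c² + c² = 2*c²)
z(Z, x) = 5 + (-3 + x)*(Z + x) (z(Z, x) = 5 + (Z + x)*(x - 3) = 5 + (Z + x)*(-3 + x) = 5 + (-3 + x)*(Z + x))
(-30 + w(-5))*z(h(5), 2) = (-30 + 2*(-5)²)*(5 + 2² - 3*1 - 3*2 + 1*2) = (-30 + 2*25)*(5 + 4 - 3 - 6 + 2) = (-30 + 50)*2 = 20*2 = 40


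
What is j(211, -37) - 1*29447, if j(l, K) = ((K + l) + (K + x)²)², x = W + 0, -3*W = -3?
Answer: 2131453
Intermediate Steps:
W = 1 (W = -⅓*(-3) = 1)
x = 1 (x = 1 + 0 = 1)
j(l, K) = (K + l + (1 + K)²)² (j(l, K) = ((K + l) + (K + 1)²)² = ((K + l) + (1 + K)²)² = (K + l + (1 + K)²)²)
j(211, -37) - 1*29447 = (-37 + 211 + (1 - 37)²)² - 1*29447 = (-37 + 211 + (-36)²)² - 29447 = (-37 + 211 + 1296)² - 29447 = 1470² - 29447 = 2160900 - 29447 = 2131453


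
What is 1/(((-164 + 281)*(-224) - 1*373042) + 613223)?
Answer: 1/213973 ≈ 4.6735e-6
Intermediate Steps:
1/(((-164 + 281)*(-224) - 1*373042) + 613223) = 1/((117*(-224) - 373042) + 613223) = 1/((-26208 - 373042) + 613223) = 1/(-399250 + 613223) = 1/213973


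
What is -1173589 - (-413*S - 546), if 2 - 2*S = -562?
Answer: -1056577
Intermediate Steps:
S = 282 (S = 1 - 1/2*(-562) = 1 + 281 = 282)
-1173589 - (-413*S - 546) = -1173589 - (-413*282 - 546) = -1173589 - (-116466 - 546) = -1173589 - 1*(-117012) = -1173589 + 117012 = -1056577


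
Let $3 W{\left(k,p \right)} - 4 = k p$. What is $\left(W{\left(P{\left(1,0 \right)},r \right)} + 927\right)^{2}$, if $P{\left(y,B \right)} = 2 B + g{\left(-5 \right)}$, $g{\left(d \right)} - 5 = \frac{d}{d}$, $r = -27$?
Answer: $\frac{6880129}{9} \approx 7.6446 \cdot 10^{5}$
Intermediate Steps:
$g{\left(d \right)} = 6$ ($g{\left(d \right)} = 5 + \frac{d}{d} = 5 + 1 = 6$)
$P{\left(y,B \right)} = 6 + 2 B$ ($P{\left(y,B \right)} = 2 B + 6 = 6 + 2 B$)
$W{\left(k,p \right)} = \frac{4}{3} + \frac{k p}{3}$
$\left(W{\left(P{\left(1,0 \right)},r \right)} + 927\right)^{2} = \left(\left(\frac{4}{3} + \frac{1}{3} \left(6 + 2 \cdot 0\right) \left(-27\right)\right) + 927\right)^{2} = \left(\left(\frac{4}{3} + \frac{1}{3} \left(6 + 0\right) \left(-27\right)\right) + 927\right)^{2} = \left(\left(\frac{4}{3} + \frac{1}{3} \cdot 6 \left(-27\right)\right) + 927\right)^{2} = \left(\left(\frac{4}{3} - 54\right) + 927\right)^{2} = \left(- \frac{158}{3} + 927\right)^{2} = \left(\frac{2623}{3}\right)^{2} = \frac{6880129}{9}$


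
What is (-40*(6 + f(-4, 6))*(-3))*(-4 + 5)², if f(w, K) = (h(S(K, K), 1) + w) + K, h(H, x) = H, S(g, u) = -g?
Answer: 240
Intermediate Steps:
f(w, K) = w (f(w, K) = (-K + w) + K = (w - K) + K = w)
(-40*(6 + f(-4, 6))*(-3))*(-4 + 5)² = (-40*(6 - 4)*(-3))*(-4 + 5)² = -80*(-3)*1² = -40*(-6)*1 = 240*1 = 240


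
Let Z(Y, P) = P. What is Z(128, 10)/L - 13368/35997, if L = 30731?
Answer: -136817346/368741269 ≈ -0.37104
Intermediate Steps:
Z(128, 10)/L - 13368/35997 = 10/30731 - 13368/35997 = 10*(1/30731) - 13368*1/35997 = 10/30731 - 4456/11999 = -136817346/368741269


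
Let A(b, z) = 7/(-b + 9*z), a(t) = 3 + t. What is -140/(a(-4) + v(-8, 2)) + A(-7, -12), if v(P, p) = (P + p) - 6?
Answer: 14049/1313 ≈ 10.700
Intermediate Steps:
v(P, p) = -6 + P + p
-140/(a(-4) + v(-8, 2)) + A(-7, -12) = -140/((3 - 4) + (-6 - 8 + 2)) + 7/(-1*(-7) + 9*(-12)) = -140/(-1 - 12) + 7/(7 - 108) = -140/(-13) + 7/(-101) = -140*(-1/13) + 7*(-1/101) = 140/13 - 7/101 = 14049/1313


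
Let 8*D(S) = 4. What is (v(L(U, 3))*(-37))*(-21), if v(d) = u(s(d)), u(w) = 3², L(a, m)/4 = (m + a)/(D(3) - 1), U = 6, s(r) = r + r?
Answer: 6993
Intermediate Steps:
s(r) = 2*r
D(S) = ½ (D(S) = (⅛)*4 = ½)
L(a, m) = -8*a - 8*m (L(a, m) = 4*((m + a)/(½ - 1)) = 4*((a + m)/(-½)) = 4*((a + m)*(-2)) = 4*(-2*a - 2*m) = -8*a - 8*m)
u(w) = 9
v(d) = 9
(v(L(U, 3))*(-37))*(-21) = (9*(-37))*(-21) = -333*(-21) = 6993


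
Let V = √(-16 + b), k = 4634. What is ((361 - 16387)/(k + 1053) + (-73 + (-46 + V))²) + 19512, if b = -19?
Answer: 191283280/5687 - 238*I*√35 ≈ 33635.0 - 1408.0*I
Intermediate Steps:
V = I*√35 (V = √(-16 - 19) = √(-35) = I*√35 ≈ 5.9161*I)
((361 - 16387)/(k + 1053) + (-73 + (-46 + V))²) + 19512 = ((361 - 16387)/(4634 + 1053) + (-73 + (-46 + I*√35))²) + 19512 = (-16026/5687 + (-119 + I*√35)²) + 19512 = 110948718/5687 + (-119 + I*√35)²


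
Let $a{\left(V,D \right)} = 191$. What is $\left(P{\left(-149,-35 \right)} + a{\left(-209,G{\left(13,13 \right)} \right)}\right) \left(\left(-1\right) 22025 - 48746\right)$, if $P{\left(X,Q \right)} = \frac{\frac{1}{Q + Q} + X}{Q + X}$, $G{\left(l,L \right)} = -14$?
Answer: $- \frac{7601762347}{560} \approx -1.3575 \cdot 10^{7}$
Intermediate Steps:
$P{\left(X,Q \right)} = \frac{X + \frac{1}{2 Q}}{Q + X}$ ($P{\left(X,Q \right)} = \frac{\frac{1}{2 Q} + X}{Q + X} = \frac{X + \frac{1}{2 Q}}{Q + X}$)
$\left(P{\left(-149,-35 \right)} + a{\left(-209,G{\left(13,13 \right)} \right)}\right) \left(\left(-1\right) 22025 - 48746\right) = \left(\frac{\frac{1}{2} - -5215}{\left(-35\right) \left(-35 - 149\right)} + 191\right) \left(\left(-1\right) 22025 - 48746\right) = \left(- \frac{\frac{1}{2} + 5215}{35 \left(-184\right)} + 191\right) \left(-22025 - 48746\right) = \left(\left(- \frac{1}{35}\right) \left(- \frac{1}{184}\right) \frac{10431}{2} + 191\right) \left(-70771\right) = \left(\frac{10431}{12880} + 191\right) \left(-70771\right) = \frac{2470511}{12880} \left(-70771\right) = - \frac{7601762347}{560}$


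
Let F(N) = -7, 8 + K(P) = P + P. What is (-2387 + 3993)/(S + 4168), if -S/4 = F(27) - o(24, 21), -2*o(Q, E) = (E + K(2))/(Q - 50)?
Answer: 20878/54565 ≈ 0.38263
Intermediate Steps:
K(P) = -8 + 2*P (K(P) = -8 + (P + P) = -8 + 2*P)
o(Q, E) = -(-4 + E)/(2*(-50 + Q)) (o(Q, E) = -(E + (-8 + 2*2))/(2*(Q - 50)) = -(E + (-8 + 4))/(2*(-50 + Q)) = -(E - 4)/(2*(-50 + Q)) = -(-4 + E)/(2*(-50 + Q)))
S = 381/13 (S = -4*(-7 - (4 - 1*21)/(2*(-50 + 24))) = -4*(-7 - (4 - 21)/(2*(-26))) = -4*(-7 - (-1)*(-17)/(2*26)) = -4*(-7 - 1*17/52) = -4*(-7 - 17/52) = -4*(-381/52) = 381/13 ≈ 29.308)
(-2387 + 3993)/(S + 4168) = (-2387 + 3993)/(381/13 + 4168) = 1606/(54565/13) = 1606*(13/54565) = 20878/54565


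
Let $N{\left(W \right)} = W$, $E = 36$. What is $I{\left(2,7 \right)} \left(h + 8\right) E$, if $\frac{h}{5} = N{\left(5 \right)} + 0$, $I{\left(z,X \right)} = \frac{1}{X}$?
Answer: $\frac{1188}{7} \approx 169.71$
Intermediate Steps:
$h = 25$ ($h = 5 \left(5 + 0\right) = 5 \cdot 5 = 25$)
$I{\left(2,7 \right)} \left(h + 8\right) E = \frac{25 + 8}{7} \cdot 36 = \frac{1}{7} \cdot 33 \cdot 36 = \frac{33}{7} \cdot 36 = \frac{1188}{7}$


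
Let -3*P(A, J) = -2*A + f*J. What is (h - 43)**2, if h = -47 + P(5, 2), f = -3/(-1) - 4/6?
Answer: 630436/81 ≈ 7783.2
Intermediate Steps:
f = 7/3 (f = -3*(-1) - 4*1/6 = 3 - 2/3 = 7/3 ≈ 2.3333)
P(A, J) = -7*J/9 + 2*A/3 (P(A, J) = -(-2*A + 7*J/3)/3 = -7*J/9 + 2*A/3)
h = -407/9 (h = -47 + (-7/9*2 + (2/3)*5) = -47 + (-14/9 + 10/3) = -47 + 16/9 = -407/9 ≈ -45.222)
(h - 43)**2 = (-407/9 - 43)**2 = (-794/9)**2 = 630436/81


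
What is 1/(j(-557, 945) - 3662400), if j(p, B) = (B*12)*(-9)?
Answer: -1/3764460 ≈ -2.6564e-7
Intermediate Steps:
j(p, B) = -108*B (j(p, B) = (12*B)*(-9) = -108*B)
1/(j(-557, 945) - 3662400) = 1/(-108*945 - 3662400) = 1/(-102060 - 3662400) = 1/(-3764460) = -1/3764460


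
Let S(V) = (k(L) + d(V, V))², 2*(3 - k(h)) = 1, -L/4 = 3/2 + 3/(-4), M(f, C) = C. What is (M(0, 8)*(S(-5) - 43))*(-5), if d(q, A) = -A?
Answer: -530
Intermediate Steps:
L = -3 (L = -4*(3/2 + 3/(-4)) = -4*(3*(½) + 3*(-¼)) = -4*(3/2 - ¾) = -4*¾ = -3)
k(h) = 5/2 (k(h) = 3 - ½*1 = 3 - ½ = 5/2)
S(V) = (5/2 - V)²
(M(0, 8)*(S(-5) - 43))*(-5) = (8*((-5 + 2*(-5))²/4 - 43))*(-5) = (8*((-5 - 10)²/4 - 43))*(-5) = (8*((¼)*(-15)² - 43))*(-5) = (8*((¼)*225 - 43))*(-5) = (8*(225/4 - 43))*(-5) = (8*(53/4))*(-5) = 106*(-5) = -530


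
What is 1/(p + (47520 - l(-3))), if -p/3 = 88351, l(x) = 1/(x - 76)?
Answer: -79/17185106 ≈ -4.5970e-6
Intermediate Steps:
l(x) = 1/(-76 + x)
p = -265053 (p = -3*88351 = -265053)
1/(p + (47520 - l(-3))) = 1/(-265053 + (47520 - 1/(-76 - 3))) = 1/(-265053 + (47520 - 1/(-79))) = 1/(-265053 + (47520 - 1*(-1/79))) = 1/(-265053 + (47520 + 1/79)) = 1/(-265053 + 3754081/79) = 1/(-17185106/79) = -79/17185106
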